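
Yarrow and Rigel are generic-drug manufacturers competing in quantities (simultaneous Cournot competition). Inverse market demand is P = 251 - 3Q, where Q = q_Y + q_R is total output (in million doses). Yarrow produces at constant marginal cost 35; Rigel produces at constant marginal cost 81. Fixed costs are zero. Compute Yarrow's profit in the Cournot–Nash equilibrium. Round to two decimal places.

2542.37

Yarrow's profit: π_Y = (251 - 3Q)q_Y - (35q_Y). Setting ∂π_Y/∂q_Y = 0: 216 - 6q_Y - 3(q_R) = 0.
Rigel's profit: π_R = (251 - 3Q)q_R - (81q_R). Setting ∂π_R/∂q_R = 0: 170 - 6q_R - 3(q_Y) = 0.
Best responses: q_Y = (216 - 3q_R)/6, q_R = (170 - 3q_Y)/6.
Substituting one into the other gives q_Y = 262/9 and q_R = 124/9.
Price P = 251 - 3·(386/9) = 367/3.
Yarrow's profit: (367/3 - 35)·(262/9) = 2542.3704.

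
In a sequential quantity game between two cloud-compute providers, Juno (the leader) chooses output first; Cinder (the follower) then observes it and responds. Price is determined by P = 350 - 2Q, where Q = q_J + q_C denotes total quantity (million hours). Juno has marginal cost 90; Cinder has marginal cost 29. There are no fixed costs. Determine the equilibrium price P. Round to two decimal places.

139.75

Solve by backward induction. Given q_J, the follower Cinder maximises π_C = (350 - 2q_J - 2q_C)q_C - 29q_C.
Follower FOC: 321 - 2q_J - 4q_C = 0, so q_C(q_J) = (321 - 2q_J)/4.
The leader anticipates this reaction. Substituting into P = 350 - 2Q gives P = 379/2 - q_J, so π_J = (379/2 - q_J)q_J - 90q_J.
Leader FOC: 199/2 - 2q_J = 0, so q_J = 199/4.
Then q_C = (321 - 2·(199/4))/4 = 443/8.
Total output Q = 841/8, so price P = 350 - 2·(841/8) = 559/4.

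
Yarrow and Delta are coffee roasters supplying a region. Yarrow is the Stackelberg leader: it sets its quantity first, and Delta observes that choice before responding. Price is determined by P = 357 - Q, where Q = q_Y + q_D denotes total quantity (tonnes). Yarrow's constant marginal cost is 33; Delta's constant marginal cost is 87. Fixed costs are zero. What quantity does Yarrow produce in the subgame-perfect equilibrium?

189

The follower Delta best-responds to any q_Y: π_D = (357 - Q)q_D - 87q_D.
Follower FOC: 270 - q_Y - 2q_D = 0, so q_D(q_Y) = (270 - q_Y)/2.
Yarrow substitutes q_D(q_Y) into its own profit: π_Y = q_Y(357 - q_Y - (270 - q_Y)/2) - 33q_Y = (222 - (1/2)q_Y)q_Y - 33q_Y.
Maximising: ∂π_Y/∂q_Y = 189 - q_Y = 0, giving q_Y = 189.
Then q_D = (270 - 189)/2 = 81/2.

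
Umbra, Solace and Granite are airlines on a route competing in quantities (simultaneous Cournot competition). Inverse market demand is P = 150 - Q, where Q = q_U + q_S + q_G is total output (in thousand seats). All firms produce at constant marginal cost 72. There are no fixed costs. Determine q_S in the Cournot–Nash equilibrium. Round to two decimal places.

A representative firm's profit is π_i = q_i(150 - Q) - 72q_i.
First-order condition (treating rivals' output as given): 78 - 2q_i - Σ_{j≠i} q_j = 0.
With identical firms every q_j equals q_i, so Σ_{j≠i} q_j = 2q_i and 78 = 4q_i, giving q_i = 39/2.

19.50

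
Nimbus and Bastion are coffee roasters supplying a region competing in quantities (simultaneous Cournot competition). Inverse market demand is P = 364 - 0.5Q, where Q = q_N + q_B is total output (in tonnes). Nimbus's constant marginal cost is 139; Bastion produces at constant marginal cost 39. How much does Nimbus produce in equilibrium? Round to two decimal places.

Nimbus's profit: π_N = (364 - 0.5Q)q_N - (139q_N). Setting ∂π_N/∂q_N = 0: 225 - q_N - (1/2)(q_B) = 0.
Bastion's profit: π_B = (364 - 0.5Q)q_B - (39q_B). Setting ∂π_B/∂q_B = 0: 325 - q_B - (1/2)(q_N) = 0.
Best responses: q_N = (225 - (1/2)q_B), q_B = (325 - (1/2)q_N).
Solving the pair: q_N = 250/3, q_B = 850/3.

83.33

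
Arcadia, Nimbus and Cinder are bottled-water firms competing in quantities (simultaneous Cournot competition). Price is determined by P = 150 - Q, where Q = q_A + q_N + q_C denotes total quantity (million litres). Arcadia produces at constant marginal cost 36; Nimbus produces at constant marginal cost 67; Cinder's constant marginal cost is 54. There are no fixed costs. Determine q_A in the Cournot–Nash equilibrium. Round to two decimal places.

Arcadia's profit: π_A = (150 - Q)q_A - (36q_A). Setting ∂π_A/∂q_A = 0: 114 - 2q_A - (q_N + q_C) = 0.
Nimbus's profit: π_N = (150 - Q)q_N - (67q_N). Setting ∂π_N/∂q_N = 0: 83 - 2q_N - (q_A + q_C) = 0.
Cinder's profit: π_C = (150 - Q)q_C - (54q_C). Setting ∂π_C/∂q_C = 0: 96 - 2q_C - (q_A + q_N) = 0.
Summing all 3 equations gives 293 − 4Q = 0, hence Q = 293/4.
Back-substituting: q_A = (114 − 293/4) = 163/4, q_N = (83 − 293/4) = 39/4, q_C = (96 − 293/4) = 91/4.

40.75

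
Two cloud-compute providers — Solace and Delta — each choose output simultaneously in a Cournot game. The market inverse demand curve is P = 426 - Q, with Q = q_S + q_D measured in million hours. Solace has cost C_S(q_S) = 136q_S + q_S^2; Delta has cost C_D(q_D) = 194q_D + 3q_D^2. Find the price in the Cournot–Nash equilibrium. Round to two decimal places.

338.06

Solace's profit: π_S = (426 - Q)q_S - (136q_S + q_S²). Setting ∂π_S/∂q_S = 0: 290 - 4q_S - (q_D) = 0.
Delta's profit: π_D = (426 - Q)q_D - (194q_D + 3q_D²). Setting ∂π_D/∂q_D = 0: 232 - 8q_D - (q_S) = 0.
Rearranging gives the reaction functions q_S = (290 - q_D)/4 and q_D = (232 - q_S)/8.
Substituting one into the other gives q_S = 67.3548 and q_D = 638/31.
Total output Q = 87.9355, so price P = 426 - 87.9355 = 338.0645.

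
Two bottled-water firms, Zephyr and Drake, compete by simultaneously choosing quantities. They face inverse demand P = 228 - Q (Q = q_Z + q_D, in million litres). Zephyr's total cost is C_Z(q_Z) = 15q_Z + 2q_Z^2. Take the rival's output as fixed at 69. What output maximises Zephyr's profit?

With the rival's output fixed at 69, Zephyr's profit is π_Z = (228 - 69 - q_Z)q_Z - (15q_Z + 2q_Z²) = (159 - q_Z)q_Z - (15q_Z + 2q_Z²).
∂π_Z/∂q_Z = 144 - 6q_Z = 0, so q_Z = 24.

24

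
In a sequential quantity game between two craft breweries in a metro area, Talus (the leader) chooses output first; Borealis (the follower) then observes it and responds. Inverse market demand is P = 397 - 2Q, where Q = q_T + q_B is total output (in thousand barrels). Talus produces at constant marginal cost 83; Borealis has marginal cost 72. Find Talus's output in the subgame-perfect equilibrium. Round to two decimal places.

Solve by backward induction. Given q_T, the follower Borealis maximises π_B = (397 - 2q_T - 2q_B)q_B - 72q_B.
∂π_B/∂q_B = 325 - 2q_T - 4q_B = 0 gives the reaction function q_B = (325 - 2q_T)/4.
The leader anticipates this reaction. Substituting into P = 397 - 2Q gives P = 469/2 - q_T, so π_T = (469/2 - q_T)q_T - 83q_T.
Leader FOC: 303/2 - 2q_T = 0, so q_T = 303/4.
Then q_B = (325 - 2·(303/4))/4 = 347/8.

75.75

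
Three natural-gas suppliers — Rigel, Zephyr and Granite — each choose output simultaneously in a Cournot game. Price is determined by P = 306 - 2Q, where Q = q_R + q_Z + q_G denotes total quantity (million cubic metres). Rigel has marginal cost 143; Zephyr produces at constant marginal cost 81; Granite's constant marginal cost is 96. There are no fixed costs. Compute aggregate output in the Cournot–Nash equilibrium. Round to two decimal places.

Rigel's profit: π_R = (306 - 2Q)q_R - (143q_R). Setting ∂π_R/∂q_R = 0: 163 - 4q_R - 2(q_Z + q_G) = 0.
Zephyr's profit: π_Z = (306 - 2Q)q_Z - (81q_Z). Setting ∂π_Z/∂q_Z = 0: 225 - 4q_Z - 2(q_R + q_G) = 0.
Granite's first-order condition: 210 - 4q_G - 2(q_R + q_Z) = 0.
Adding the 3 first-order conditions: 598 − 8Q = 0, so Q = 299/4.
Back-substituting: q_R = (163 − 299/2)/2 = 27/4, q_Z = (225 − 299/2)/2 = 151/4, q_G = (210 − 299/2)/2 = 121/4.
Total output Q = 27/4 + 151/4 + 121/4 = 299/4.

74.75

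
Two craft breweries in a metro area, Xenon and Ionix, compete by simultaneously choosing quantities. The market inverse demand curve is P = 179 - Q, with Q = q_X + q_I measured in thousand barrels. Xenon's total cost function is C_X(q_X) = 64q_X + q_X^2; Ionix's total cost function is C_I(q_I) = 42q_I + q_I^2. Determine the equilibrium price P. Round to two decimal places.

128.60

Xenon's profit: π_X = (179 - Q)q_X - (64q_X + q_X²). Setting ∂π_X/∂q_X = 0: 115 - 4q_X - (q_I) = 0.
Ionix's first-order condition: 137 - 4q_I - (q_X) = 0.
Best responses: q_X = (115 - q_I)/4, q_I = (137 - q_X)/4.
Solving the pair: q_X = 323/15, q_I = 433/15.
Total output Q = 252/5, so price P = 179 - 252/5 = 643/5.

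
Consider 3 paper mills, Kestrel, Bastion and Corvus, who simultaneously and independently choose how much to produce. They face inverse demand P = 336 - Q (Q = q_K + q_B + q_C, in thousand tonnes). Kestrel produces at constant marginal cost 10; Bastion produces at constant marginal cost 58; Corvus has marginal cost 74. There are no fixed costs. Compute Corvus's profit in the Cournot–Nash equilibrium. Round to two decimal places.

Kestrel's profit: π_K = (336 - Q)q_K - (10q_K). Setting ∂π_K/∂q_K = 0: 326 - 2q_K - (q_B + q_C) = 0.
Bastion's first-order condition: 278 - 2q_B - (q_K + q_C) = 0.
Corvus's profit: π_C = (336 - Q)q_C - (74q_C). Setting ∂π_C/∂q_C = 0: 262 - 2q_C - (q_K + q_B) = 0.
Adding the 3 conditions: 866 − 2Q − 2Q = 0, i.e. Q = 433/2.
Back-substituting: q_K = (326 − 433/2) = 219/2, q_B = (278 − 433/2) = 123/2, q_C = (262 − 433/2) = 91/2.
Price P = 336 - 433/2 = 239/2.
Corvus's profit: (239/2 - 74)·(91/2) = 2070.2500.

2070.25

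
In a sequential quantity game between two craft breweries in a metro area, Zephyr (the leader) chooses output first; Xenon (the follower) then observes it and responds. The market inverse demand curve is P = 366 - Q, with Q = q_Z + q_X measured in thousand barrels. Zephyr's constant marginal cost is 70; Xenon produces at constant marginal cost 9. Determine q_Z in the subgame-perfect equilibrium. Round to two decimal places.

Solve by backward induction. Given q_Z, the follower Xenon maximises π_X = (366 - q_Z - q_X)q_X - 9q_X.
Setting the follower's marginal profit to zero, 357 - q_Z - 2q_X = 0, i.e. q_X = (357 - q_Z)/2.
Zephyr substitutes q_X(q_Z) into its own profit: π_Z = q_Z(366 - q_Z - (357 - q_Z)/2) - 70q_Z = (375/2 - (1/2)q_Z)q_Z - 70q_Z.
Leader FOC: 235/2 - q_Z = 0, so q_Z = 235/2.
Then q_X = (357 - 235/2)/2 = 479/4.

117.50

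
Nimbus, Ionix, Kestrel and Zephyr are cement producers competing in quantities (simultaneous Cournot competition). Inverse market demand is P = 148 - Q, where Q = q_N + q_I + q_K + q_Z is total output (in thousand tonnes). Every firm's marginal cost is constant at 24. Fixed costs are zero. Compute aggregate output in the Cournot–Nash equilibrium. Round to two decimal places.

A representative firm's profit is π_i = q_i(148 - Q) - 24q_i.
Setting ∂π_i/∂q_i = 0 with rivals' quantities fixed: 124 - 2q_i - Σ_{j≠i} q_j = 0.
With identical firms every q_j equals q_i, so Σ_{j≠i} q_j = 3q_i and 124 = 5q_i, giving q_i = 124/5.
Total output Q = 124/5 + 124/5 + 124/5 + 124/5 = 496/5.

99.20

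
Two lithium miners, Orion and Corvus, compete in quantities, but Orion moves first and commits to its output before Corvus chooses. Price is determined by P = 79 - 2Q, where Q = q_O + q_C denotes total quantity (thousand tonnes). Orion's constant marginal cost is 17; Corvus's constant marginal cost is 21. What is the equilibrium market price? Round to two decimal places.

33.50

The follower Corvus best-responds to any q_O: π_C = (79 - 2Q)q_C - 21q_C.
∂π_C/∂q_C = 58 - 2q_O - 4q_C = 0 gives the reaction function q_C = (58 - 2q_O)/4.
The leader anticipates this reaction. Substituting into P = 79 - 2Q gives P = 50 - q_O, so π_O = (50 - q_O)q_O - 17q_O.
The leader's first-order condition 33 - 2q_O = 0 yields q_O = 33/2.
Then q_C = (58 - 2·(33/2))/4 = 25/4.
Total output Q = 91/4, so price P = 79 - 2·(91/4) = 67/2.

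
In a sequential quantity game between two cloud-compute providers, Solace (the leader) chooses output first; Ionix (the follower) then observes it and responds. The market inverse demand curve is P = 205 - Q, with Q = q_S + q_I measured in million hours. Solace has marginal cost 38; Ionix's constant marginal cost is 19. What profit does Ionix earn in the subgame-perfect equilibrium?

The follower Ionix best-responds to any q_S: π_I = (205 - Q)q_I - 19q_I.
Setting the follower's marginal profit to zero, 186 - q_S - 2q_I = 0, i.e. q_I = (186 - q_S)/2.
The leader anticipates this reaction. Substituting into P = 205 - Q gives P = 112 - (1/2)q_S, so π_S = (112 - (1/2)q_S)q_S - 38q_S.
The leader's first-order condition 74 - q_S = 0 yields q_S = 74.
Then q_I = (186 - 74)/2 = 56.
Price P = 205 - 130 = 75.
Ionix's profit: (75 - 19)·56 = 3136.

3136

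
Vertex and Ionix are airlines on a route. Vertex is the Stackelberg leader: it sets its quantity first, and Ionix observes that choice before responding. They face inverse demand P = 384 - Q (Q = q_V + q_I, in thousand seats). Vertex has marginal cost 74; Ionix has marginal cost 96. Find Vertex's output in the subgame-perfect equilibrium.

166

The follower Ionix best-responds to any q_V: π_I = (384 - Q)q_I - 96q_I.
Setting the follower's marginal profit to zero, 288 - q_V - 2q_I = 0, i.e. q_I = (288 - q_V)/2.
Vertex substitutes q_I(q_V) into its own profit: π_V = q_V(384 - q_V - (288 - q_V)/2) - 74q_V = (240 - (1/2)q_V)q_V - 74q_V.
The leader's first-order condition 166 - q_V = 0 yields q_V = 166.
Then q_I = (288 - 166)/2 = 61.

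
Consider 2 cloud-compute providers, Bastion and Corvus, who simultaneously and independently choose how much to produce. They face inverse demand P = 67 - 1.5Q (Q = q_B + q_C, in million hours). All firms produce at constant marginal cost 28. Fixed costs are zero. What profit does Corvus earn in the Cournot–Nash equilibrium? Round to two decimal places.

A representative firm's profit is π_i = q_i(67 - 1.5Q) - 28q_i.
Setting ∂π_i/∂q_i = 0 with rivals' quantities fixed: 39 - 3q_i - (3/2)q_j = 0.
By symmetry each firm produces the same amount; substituting q_j = q_i yields q_i = 39/(9/2) = 26/3.
Price P = 67 - (3/2)·(52/3) = 41.
Corvus's profit: (41 - 28)·(26/3) = 338/3.

112.67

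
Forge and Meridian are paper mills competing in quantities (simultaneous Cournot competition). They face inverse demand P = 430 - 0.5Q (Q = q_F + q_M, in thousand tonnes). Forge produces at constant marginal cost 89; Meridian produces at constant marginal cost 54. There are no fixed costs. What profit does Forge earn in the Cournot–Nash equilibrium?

Forge's profit: π_F = (430 - 0.5Q)q_F - (89q_F). Setting ∂π_F/∂q_F = 0: 341 - q_F - (1/2)(q_M) = 0.
Meridian's profit: π_M = (430 - 0.5Q)q_M - (54q_M). Setting ∂π_M/∂q_M = 0: 376 - q_M - (1/2)(q_F) = 0.
Best responses: q_F = (341 - (1/2)q_M), q_M = (376 - (1/2)q_F).
Solving the pair: q_F = 204, q_M = 274.
Price P = 430 - (1/2)·478 = 191.
Forge's profit: (191 - 89)·204 = 20808.

20808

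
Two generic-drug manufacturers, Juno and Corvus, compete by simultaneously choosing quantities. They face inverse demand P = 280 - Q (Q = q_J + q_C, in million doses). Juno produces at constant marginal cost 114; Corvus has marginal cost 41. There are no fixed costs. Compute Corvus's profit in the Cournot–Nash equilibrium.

10816

Juno's profit: π_J = (280 - Q)q_J - (114q_J). Setting ∂π_J/∂q_J = 0: 166 - 2q_J - (q_C) = 0.
Corvus's first-order condition: 239 - 2q_C - (q_J) = 0.
Rearranging gives the reaction functions q_J = (166 - q_C)/2 and q_C = (239 - q_J)/2.
Substituting one into the other gives q_J = 31 and q_C = 104.
Price P = 280 - 135 = 145.
Corvus's profit: (145 - 41)·104 = 10816.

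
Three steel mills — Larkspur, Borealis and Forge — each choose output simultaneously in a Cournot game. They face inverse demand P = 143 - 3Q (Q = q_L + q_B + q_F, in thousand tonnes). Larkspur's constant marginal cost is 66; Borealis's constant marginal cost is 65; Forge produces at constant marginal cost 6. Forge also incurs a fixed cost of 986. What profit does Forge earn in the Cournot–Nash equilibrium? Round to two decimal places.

379.33

Larkspur's profit: π_L = (143 - 3Q)q_L - (66q_L). Setting ∂π_L/∂q_L = 0: 77 - 6q_L - 3(q_B + q_F) = 0.
Borealis's first-order condition: 78 - 6q_B - 3(q_L + q_F) = 0.
Forge's profit: π_F = (143 - 3Q)q_F - (6q_F). Setting ∂π_F/∂q_F = 0: 137 - 6q_F - 3(q_L + q_B) = 0.
Summing all 3 equations gives 292 − 12Q = 0, hence Q = 73/3.
Back-substituting: q_L = (77 − 73)/3 = 4/3, q_B = (78 − 73)/3 = 5/3, q_F = (137 − 73)/3 = 64/3.
Price P = 143 - 3·(73/3) = 70.
Forge's profit: (70 - 6)·(64/3) - 986 = 1138/3.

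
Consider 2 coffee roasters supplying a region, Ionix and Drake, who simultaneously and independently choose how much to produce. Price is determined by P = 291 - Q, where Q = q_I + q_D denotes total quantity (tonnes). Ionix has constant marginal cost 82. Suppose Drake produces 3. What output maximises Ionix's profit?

With the rival's output fixed at 3, Ionix's profit is π_I = (291 - 3 - q_I)q_I - (82q_I) = (288 - q_I)q_I - (82q_I).
∂π_I/∂q_I = 206 - 2q_I = 0, so q_I = 103.

103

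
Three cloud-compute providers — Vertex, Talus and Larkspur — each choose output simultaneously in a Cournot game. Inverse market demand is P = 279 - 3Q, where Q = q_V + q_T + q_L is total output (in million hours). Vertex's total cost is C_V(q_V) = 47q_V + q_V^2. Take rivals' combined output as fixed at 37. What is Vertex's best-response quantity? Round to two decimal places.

With rivals' combined output fixed at 37, Vertex's profit is π_V = (279 - 3·37 - 3q_V)q_V - (47q_V + q_V²) = (168 - 3q_V)q_V - (47q_V + q_V²).
∂π_V/∂q_V = 121 - 8q_V = 0, so q_V = 121/8.

15.13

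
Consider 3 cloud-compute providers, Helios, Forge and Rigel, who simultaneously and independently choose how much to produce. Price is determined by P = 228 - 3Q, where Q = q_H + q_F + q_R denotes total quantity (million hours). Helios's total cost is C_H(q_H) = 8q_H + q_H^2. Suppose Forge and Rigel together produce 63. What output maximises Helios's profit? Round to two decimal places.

3.88

With rivals' combined output fixed at 63, Helios's profit is π_H = (228 - 3·63 - 3q_H)q_H - (8q_H + q_H²) = (39 - 3q_H)q_H - (8q_H + q_H²).
∂π_H/∂q_H = 31 - 8q_H = 0, so q_H = 31/8.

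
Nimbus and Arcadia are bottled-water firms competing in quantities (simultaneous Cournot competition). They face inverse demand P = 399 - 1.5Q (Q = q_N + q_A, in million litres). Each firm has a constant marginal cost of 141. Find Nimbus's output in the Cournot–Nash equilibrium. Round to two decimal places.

57.33

Each firm earns π_i = (399 - 1.5Q)q_i - 141q_i.
First-order condition (treating rivals' output as given): 258 - 3q_i - (3/2)q_j = 0.
By symmetry each firm produces the same amount; substituting q_j = q_i yields q_i = 258/(9/2) = 172/3.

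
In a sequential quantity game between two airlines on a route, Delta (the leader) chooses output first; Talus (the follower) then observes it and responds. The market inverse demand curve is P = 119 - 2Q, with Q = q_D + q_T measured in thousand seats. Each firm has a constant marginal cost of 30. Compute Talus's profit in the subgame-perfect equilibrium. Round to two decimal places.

Solve by backward induction. Given q_D, the follower Talus maximises π_T = (119 - 2q_D - 2q_T)q_T - 30q_T.
Setting the follower's marginal profit to zero, 89 - 2q_D - 4q_T = 0, i.e. q_T = (89 - 2q_D)/4.
The leader anticipates this reaction. Substituting into P = 119 - 2Q gives P = 149/2 - q_D, so π_D = (149/2 - q_D)q_D - 30q_D.
Maximising: ∂π_D/∂q_D = 89/2 - 2q_D = 0, giving q_D = 89/4.
Then q_T = (89 - 2·(89/4))/4 = 89/8.
Price P = 119 - 2·(267/8) = 209/4.
Talus's profit: (209/4 - 30)·(89/8) = 247.5313.

247.53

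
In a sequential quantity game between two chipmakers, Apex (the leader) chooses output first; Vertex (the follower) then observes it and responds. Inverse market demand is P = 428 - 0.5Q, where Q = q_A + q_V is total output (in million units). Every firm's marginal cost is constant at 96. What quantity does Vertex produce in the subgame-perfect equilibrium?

166

The follower Vertex best-responds to any q_A: π_V = (428 - 0.5Q)q_V - 96q_V.
Follower FOC: 332 - (1/2)q_A - q_V = 0, so q_V(q_A) = (332 - (1/2)q_A).
The leader anticipates this reaction. Substituting into P = 428 - 0.5Q gives P = 262 - (1/4)q_A, so π_A = (262 - (1/4)q_A)q_A - 96q_A.
Maximising: ∂π_A/∂q_A = 166 - (1/2)q_A = 0, giving q_A = 332.
Then q_V = (332 - (1/2)·332) = 166.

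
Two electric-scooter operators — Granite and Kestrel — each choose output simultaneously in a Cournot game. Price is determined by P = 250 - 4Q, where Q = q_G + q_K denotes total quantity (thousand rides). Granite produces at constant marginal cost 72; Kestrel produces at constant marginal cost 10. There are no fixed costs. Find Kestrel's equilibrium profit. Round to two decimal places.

Granite's profit: π_G = (250 - 4Q)q_G - (72q_G). Setting ∂π_G/∂q_G = 0: 178 - 8q_G - 4(q_K) = 0.
Kestrel's profit: π_K = (250 - 4Q)q_K - (10q_K). Setting ∂π_K/∂q_K = 0: 240 - 8q_K - 4(q_G) = 0.
Rearranging gives the reaction functions q_G = (178 - 4q_K)/8 and q_K = (240 - 4q_G)/8.
Solving the pair: q_G = 29/3, q_K = 151/6.
Price P = 250 - 4·(209/6) = 332/3.
Kestrel's profit: (332/3 - 10)·(151/6) = 2533.4444.

2533.44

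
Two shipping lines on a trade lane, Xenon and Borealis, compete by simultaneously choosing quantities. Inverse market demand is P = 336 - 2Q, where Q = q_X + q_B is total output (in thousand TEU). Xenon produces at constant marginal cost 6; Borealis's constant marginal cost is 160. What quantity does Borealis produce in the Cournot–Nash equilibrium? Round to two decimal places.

3.67

Xenon's profit: π_X = (336 - 2Q)q_X - (6q_X). Setting ∂π_X/∂q_X = 0: 330 - 4q_X - 2(q_B) = 0.
Borealis's profit: π_B = (336 - 2Q)q_B - (160q_B). Setting ∂π_B/∂q_B = 0: 176 - 4q_B - 2(q_X) = 0.
Rearranging gives the reaction functions q_X = (330 - 2q_B)/4 and q_B = (176 - 2q_X)/4.
Substituting one into the other gives q_X = 242/3 and q_B = 11/3.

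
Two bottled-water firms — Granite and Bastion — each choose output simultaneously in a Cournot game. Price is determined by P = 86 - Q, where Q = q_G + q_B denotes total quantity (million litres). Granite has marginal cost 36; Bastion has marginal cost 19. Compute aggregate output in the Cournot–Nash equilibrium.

Granite's profit: π_G = (86 - Q)q_G - (36q_G). Setting ∂π_G/∂q_G = 0: 50 - 2q_G - (q_B) = 0.
Bastion's profit: π_B = (86 - Q)q_B - (19q_B). Setting ∂π_B/∂q_B = 0: 67 - 2q_B - (q_G) = 0.
Rearranging gives the reaction functions q_G = (50 - q_B)/2 and q_B = (67 - q_G)/2.
Substituting one into the other gives q_G = 11 and q_B = 28.
Total output Q = 11 + 28 = 39.

39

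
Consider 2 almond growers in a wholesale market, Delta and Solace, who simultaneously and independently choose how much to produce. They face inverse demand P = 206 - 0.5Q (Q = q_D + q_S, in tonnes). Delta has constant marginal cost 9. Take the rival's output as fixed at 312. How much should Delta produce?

41

With the rival's output fixed at 312, Delta's profit is π_D = (206 - (1/2)·312 - (1/2)q_D)q_D - (9q_D) = (50 - (1/2)q_D)q_D - (9q_D).
∂π_D/∂q_D = 41 - q_D = 0, so q_D = 41.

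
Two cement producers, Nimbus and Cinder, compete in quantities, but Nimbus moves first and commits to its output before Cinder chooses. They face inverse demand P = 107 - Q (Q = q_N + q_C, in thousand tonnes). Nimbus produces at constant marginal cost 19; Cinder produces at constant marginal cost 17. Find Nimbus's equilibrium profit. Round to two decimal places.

The follower Cinder best-responds to any q_N: π_C = (107 - Q)q_C - 17q_C.
∂π_C/∂q_C = 90 - q_N - 2q_C = 0 gives the reaction function q_C = (90 - q_N)/2.
Nimbus substitutes q_C(q_N) into its own profit: π_N = q_N(107 - q_N - (90 - q_N)/2) - 19q_N = (62 - (1/2)q_N)q_N - 19q_N.
Leader FOC: 43 - q_N = 0, so q_N = 43.
Then q_C = (90 - 43)/2 = 47/2.
Price P = 107 - 133/2 = 81/2.
Nimbus's profit: (81/2 - 19)·43 = 1849/2.

924.50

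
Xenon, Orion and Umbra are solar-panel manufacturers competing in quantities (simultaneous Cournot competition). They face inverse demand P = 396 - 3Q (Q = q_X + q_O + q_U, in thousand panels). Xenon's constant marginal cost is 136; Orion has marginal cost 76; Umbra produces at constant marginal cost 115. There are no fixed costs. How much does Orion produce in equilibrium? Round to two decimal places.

34.92

Xenon's profit: π_X = (396 - 3Q)q_X - (136q_X). Setting ∂π_X/∂q_X = 0: 260 - 6q_X - 3(q_O + q_U) = 0.
Orion's first-order condition: 320 - 6q_O - 3(q_X + q_U) = 0.
Umbra's first-order condition: 281 - 6q_U - 3(q_X + q_O) = 0.
Summing all 3 equations gives 861 − 12Q = 0, hence Q = 287/4.
Back-substituting: q_X = (260 − 861/4)/3 = 179/12, q_O = (320 − 861/4)/3 = 419/12, q_U = (281 − 861/4)/3 = 263/12.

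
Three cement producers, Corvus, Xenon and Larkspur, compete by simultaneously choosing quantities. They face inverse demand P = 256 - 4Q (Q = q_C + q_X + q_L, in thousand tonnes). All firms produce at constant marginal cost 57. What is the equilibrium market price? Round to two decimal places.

Each firm earns π_i = (256 - 4Q)q_i - 57q_i.
First-order condition (treating rivals' output as given): 199 - 8q_i - 4·Σ_{j≠i} q_j = 0.
With identical firms every q_j equals q_i, so Σ_{j≠i} q_j = 2q_i and 199 = 16q_i, giving q_i = 199/16.
Total output Q = 597/16, so price P = 256 - 4·(597/16) = 427/4.

106.75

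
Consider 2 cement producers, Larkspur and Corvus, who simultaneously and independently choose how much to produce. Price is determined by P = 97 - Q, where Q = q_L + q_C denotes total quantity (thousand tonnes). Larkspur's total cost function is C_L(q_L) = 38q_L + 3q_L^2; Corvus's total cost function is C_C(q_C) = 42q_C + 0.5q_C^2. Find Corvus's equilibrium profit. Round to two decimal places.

Larkspur's profit: π_L = (97 - Q)q_L - (38q_L + 3q_L²). Setting ∂π_L/∂q_L = 0: 59 - 8q_L - (q_C) = 0.
Corvus's profit: π_C = (97 - Q)q_C - (42q_C + (1/2)q_C²). Setting ∂π_C/∂q_C = 0: 55 - 3q_C - (q_L) = 0.
Rearranging gives the reaction functions q_L = (59 - q_C)/8 and q_C = (55 - q_L)/3.
Substituting one into the other gives q_L = 122/23 and q_C = 381/23.
Price P = 97 - 503/23 = 1728/23.
Corvus's profit: (1728/23)·(381/23) - 42·(381/23) - (1/2)(381/23)² = 411.6096.

411.61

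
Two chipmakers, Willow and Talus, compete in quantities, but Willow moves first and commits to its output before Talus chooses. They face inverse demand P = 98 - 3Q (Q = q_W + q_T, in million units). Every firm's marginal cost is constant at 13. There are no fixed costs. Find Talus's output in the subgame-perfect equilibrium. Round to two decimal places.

Solve by backward induction. Given q_W, the follower Talus maximises π_T = (98 - 3q_W - 3q_T)q_T - 13q_T.
Follower FOC: 85 - 3q_W - 6q_T = 0, so q_T(q_W) = (85 - 3q_W)/6.
The leader anticipates this reaction. Substituting into P = 98 - 3Q gives P = 111/2 - (3/2)q_W, so π_W = (111/2 - (3/2)q_W)q_W - 13q_W.
Leader FOC: 85/2 - 3q_W = 0, so q_W = 85/6.
Then q_T = (85 - 3·(85/6))/6 = 85/12.

7.08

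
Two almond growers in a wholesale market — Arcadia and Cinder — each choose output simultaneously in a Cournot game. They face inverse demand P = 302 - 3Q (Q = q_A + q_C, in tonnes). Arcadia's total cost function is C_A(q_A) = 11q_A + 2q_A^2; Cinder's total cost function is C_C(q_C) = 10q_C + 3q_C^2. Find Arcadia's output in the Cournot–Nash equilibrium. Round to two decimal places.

Arcadia's profit: π_A = (302 - 3Q)q_A - (11q_A + 2q_A²). Setting ∂π_A/∂q_A = 0: 291 - 10q_A - 3(q_C) = 0.
Cinder's first-order condition: 292 - 12q_C - 3(q_A) = 0.
So q_A = (291 - 3q_C)/10 and q_C = (292 - 3q_A)/12.
Solving the pair: q_A = 872/37, q_C = 18.4414.

23.57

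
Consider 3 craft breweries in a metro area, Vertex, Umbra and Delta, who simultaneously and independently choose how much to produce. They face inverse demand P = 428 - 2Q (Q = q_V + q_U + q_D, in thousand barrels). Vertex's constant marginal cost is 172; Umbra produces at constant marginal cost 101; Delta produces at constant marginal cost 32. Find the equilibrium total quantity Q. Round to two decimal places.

Vertex's profit: π_V = (428 - 2Q)q_V - (172q_V). Setting ∂π_V/∂q_V = 0: 256 - 4q_V - 2(q_U + q_D) = 0.
Umbra's profit: π_U = (428 - 2Q)q_U - (101q_U). Setting ∂π_U/∂q_U = 0: 327 - 4q_U - 2(q_V + q_D) = 0.
Delta's profit: π_D = (428 - 2Q)q_D - (32q_D). Setting ∂π_D/∂q_D = 0: 396 - 4q_D - 2(q_V + q_U) = 0.
Adding the 3 conditions: 979 − 4Q − 4Q = 0, i.e. Q = 979/8.
Back-substituting: q_V = (256 − 979/4)/2 = 45/8, q_U = (327 − 979/4)/2 = 329/8, q_D = (396 − 979/4)/2 = 605/8.
Total output Q = 45/8 + 329/8 + 605/8 = 979/8.

122.38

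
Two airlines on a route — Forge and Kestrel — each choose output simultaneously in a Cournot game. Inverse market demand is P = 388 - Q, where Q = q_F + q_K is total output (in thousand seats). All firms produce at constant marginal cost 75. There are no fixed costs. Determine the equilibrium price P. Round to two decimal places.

179.33

A representative firm's profit is π_i = q_i(388 - Q) - 75q_i.
First-order condition (treating rivals' output as given): 313 - 2q_i - q_j = 0.
With identical firms every q_j equals q_i, so q_j = q_i and 313 = 3q_i, giving q_i = 313/3.
Total output Q = 626/3, so price P = 388 - 626/3 = 538/3.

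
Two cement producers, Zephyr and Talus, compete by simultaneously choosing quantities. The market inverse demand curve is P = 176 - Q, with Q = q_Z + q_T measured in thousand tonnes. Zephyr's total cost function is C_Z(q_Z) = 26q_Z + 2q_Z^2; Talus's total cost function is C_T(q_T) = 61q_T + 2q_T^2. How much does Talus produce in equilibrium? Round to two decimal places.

15.43

Zephyr's profit: π_Z = (176 - Q)q_Z - (26q_Z + 2q_Z²). Setting ∂π_Z/∂q_Z = 0: 150 - 6q_Z - (q_T) = 0.
Talus's first-order condition: 115 - 6q_T - (q_Z) = 0.
Rearranging gives the reaction functions q_Z = (150 - q_T)/6 and q_T = (115 - q_Z)/6.
Solving the pair: q_Z = 157/7, q_T = 108/7.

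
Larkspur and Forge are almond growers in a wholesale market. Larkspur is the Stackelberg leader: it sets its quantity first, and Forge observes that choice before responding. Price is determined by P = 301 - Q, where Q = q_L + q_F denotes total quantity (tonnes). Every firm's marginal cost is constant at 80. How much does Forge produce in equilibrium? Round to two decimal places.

55.25

Solve by backward induction. Given q_L, the follower Forge maximises π_F = (301 - q_L - q_F)q_F - 80q_F.
∂π_F/∂q_F = 221 - q_L - 2q_F = 0 gives the reaction function q_F = (221 - q_L)/2.
Larkspur substitutes q_F(q_L) into its own profit: π_L = q_L(301 - q_L - (221 - q_L)/2) - 80q_L = (381/2 - (1/2)q_L)q_L - 80q_L.
Leader FOC: 221/2 - q_L = 0, so q_L = 221/2.
Then q_F = (221 - 221/2)/2 = 221/4.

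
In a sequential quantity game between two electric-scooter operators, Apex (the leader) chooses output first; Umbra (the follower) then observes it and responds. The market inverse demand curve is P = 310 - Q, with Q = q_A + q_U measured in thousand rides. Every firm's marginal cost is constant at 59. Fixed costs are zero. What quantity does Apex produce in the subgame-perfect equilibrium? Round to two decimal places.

125.50

The follower Umbra best-responds to any q_A: π_U = (310 - Q)q_U - 59q_U.
Follower FOC: 251 - q_A - 2q_U = 0, so q_U(q_A) = (251 - q_A)/2.
Apex substitutes q_U(q_A) into its own profit: π_A = q_A(310 - q_A - (251 - q_A)/2) - 59q_A = (369/2 - (1/2)q_A)q_A - 59q_A.
The leader's first-order condition 251/2 - q_A = 0 yields q_A = 251/2.
Then q_U = (251 - 251/2)/2 = 251/4.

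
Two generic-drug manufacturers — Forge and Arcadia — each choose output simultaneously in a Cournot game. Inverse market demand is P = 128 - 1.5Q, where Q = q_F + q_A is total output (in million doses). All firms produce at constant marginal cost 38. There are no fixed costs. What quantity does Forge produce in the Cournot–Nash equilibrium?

20

A representative firm's profit is π_i = q_i(128 - 1.5Q) - 38q_i.
Setting ∂π_i/∂q_i = 0 with rivals' quantities fixed: 90 - 3q_i - (3/2)q_j = 0.
By symmetry each firm produces the same amount; substituting q_j = q_i yields q_i = 90/(9/2) = 20.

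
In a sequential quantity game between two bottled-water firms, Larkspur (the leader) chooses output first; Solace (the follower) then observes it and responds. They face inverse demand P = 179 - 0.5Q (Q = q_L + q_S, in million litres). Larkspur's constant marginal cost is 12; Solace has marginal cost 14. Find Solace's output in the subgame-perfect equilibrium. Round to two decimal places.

80.50

The follower Solace best-responds to any q_L: π_S = (179 - 0.5Q)q_S - 14q_S.
∂π_S/∂q_S = 165 - (1/2)q_L - q_S = 0 gives the reaction function q_S = (165 - (1/2)q_L).
The leader anticipates this reaction. Substituting into P = 179 - 0.5Q gives P = 193/2 - (1/4)q_L, so π_L = (193/2 - (1/4)q_L)q_L - 12q_L.
Leader FOC: 169/2 - (1/2)q_L = 0, so q_L = 169.
Then q_S = (165 - (1/2)·169) = 161/2.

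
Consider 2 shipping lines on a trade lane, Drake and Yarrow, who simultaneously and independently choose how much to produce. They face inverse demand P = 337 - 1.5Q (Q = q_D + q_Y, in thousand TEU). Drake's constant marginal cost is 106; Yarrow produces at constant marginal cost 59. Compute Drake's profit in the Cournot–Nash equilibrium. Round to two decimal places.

Drake's profit: π_D = (337 - 1.5Q)q_D - (106q_D). Setting ∂π_D/∂q_D = 0: 231 - 3q_D - (3/2)(q_Y) = 0.
Yarrow's first-order condition: 278 - 3q_Y - (3/2)(q_D) = 0.
Best responses: q_D = (231 - (3/2)q_Y)/3, q_Y = (278 - (3/2)q_D)/3.
Substituting one into the other gives q_D = 368/9 and q_Y = 650/9.
Price P = 337 - (3/2)·(1018/9) = 502/3.
Drake's profit: (502/3 - 106)·(368/9) = 2507.8519.

2507.85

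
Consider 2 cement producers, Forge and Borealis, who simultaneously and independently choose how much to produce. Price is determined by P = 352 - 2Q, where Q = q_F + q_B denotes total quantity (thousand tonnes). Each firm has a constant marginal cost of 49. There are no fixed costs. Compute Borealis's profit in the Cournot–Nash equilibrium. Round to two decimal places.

5100.50

A representative firm's profit is π_i = q_i(352 - 2Q) - 49q_i.
First-order condition (treating rivals' output as given): 303 - 4q_i - 2q_j = 0.
With identical firms every q_j equals q_i, so q_j = q_i and 303 = 6q_i, giving q_i = 101/2.
Price P = 352 - 2·101 = 150.
Borealis's profit: (150 - 49)·(101/2) = 5100.5000.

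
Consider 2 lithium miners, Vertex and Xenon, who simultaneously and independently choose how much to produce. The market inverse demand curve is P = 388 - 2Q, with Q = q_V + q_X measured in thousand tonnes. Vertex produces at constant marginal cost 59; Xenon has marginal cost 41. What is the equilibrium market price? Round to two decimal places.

Vertex's profit: π_V = (388 - 2Q)q_V - (59q_V). Setting ∂π_V/∂q_V = 0: 329 - 4q_V - 2(q_X) = 0.
Xenon's first-order condition: 347 - 4q_X - 2(q_V) = 0.
So q_V = (329 - 2q_X)/4 and q_X = (347 - 2q_V)/4.
Solving the pair: q_V = 311/6, q_X = 365/6.
Total output Q = 338/3, so price P = 388 - 2·(338/3) = 488/3.

162.67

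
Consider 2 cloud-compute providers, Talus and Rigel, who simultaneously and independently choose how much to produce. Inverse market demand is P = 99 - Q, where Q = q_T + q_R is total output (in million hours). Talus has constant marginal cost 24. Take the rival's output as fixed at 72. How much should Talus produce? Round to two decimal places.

1.50

With the rival's output fixed at 72, Talus's profit is π_T = (99 - 72 - q_T)q_T - (24q_T) = (27 - q_T)q_T - (24q_T).
∂π_T/∂q_T = 3 - 2q_T = 0, so q_T = 3/2.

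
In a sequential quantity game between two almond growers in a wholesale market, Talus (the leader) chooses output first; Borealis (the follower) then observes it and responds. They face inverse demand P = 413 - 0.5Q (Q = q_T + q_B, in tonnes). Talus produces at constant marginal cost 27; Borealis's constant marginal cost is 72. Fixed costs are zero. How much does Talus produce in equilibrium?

431

Solve by backward induction. Given q_T, the follower Borealis maximises π_B = (413 - (1/2)q_T - (1/2)q_B)q_B - 72q_B.
Follower FOC: 341 - (1/2)q_T - q_B = 0, so q_B(q_T) = (341 - (1/2)q_T).
Talus substitutes q_B(q_T) into its own profit: π_T = q_T(413 - (1/2)q_T - (341 - (1/2)q_T)/2) - 27q_T = (485/2 - (1/4)q_T)q_T - 27q_T.
Leader FOC: 431/2 - (1/2)q_T = 0, so q_T = 431.
Then q_B = (341 - (1/2)·431) = 251/2.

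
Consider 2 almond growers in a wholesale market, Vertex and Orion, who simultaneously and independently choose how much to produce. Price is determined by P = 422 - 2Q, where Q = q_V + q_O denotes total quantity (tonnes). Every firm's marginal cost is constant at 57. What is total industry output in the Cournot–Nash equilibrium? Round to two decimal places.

121.67

A representative firm's profit is π_i = q_i(422 - 2Q) - 57q_i.
First-order condition (treating rivals' output as given): 365 - 4q_i - 2q_j = 0.
With identical firms every q_j equals q_i, so q_j = q_i and 365 = 6q_i, giving q_i = 365/6.
Total output Q = 365/6 + 365/6 = 365/3.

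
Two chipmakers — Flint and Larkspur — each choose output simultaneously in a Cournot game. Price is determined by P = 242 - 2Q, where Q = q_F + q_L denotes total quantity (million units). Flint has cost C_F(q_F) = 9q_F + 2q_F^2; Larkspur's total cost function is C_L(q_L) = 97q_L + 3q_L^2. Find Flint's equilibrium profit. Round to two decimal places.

Flint's profit: π_F = (242 - 2Q)q_F - (9q_F + 2q_F²). Setting ∂π_F/∂q_F = 0: 233 - 8q_F - 2(q_L) = 0.
Larkspur's profit: π_L = (242 - 2Q)q_L - (97q_L + 3q_L²). Setting ∂π_L/∂q_L = 0: 145 - 10q_L - 2(q_F) = 0.
Rearranging gives the reaction functions q_F = (233 - 2q_L)/8 and q_L = (145 - 2q_F)/10.
Substituting one into the other gives q_F = 510/19 and q_L = 347/38.
Price P = 242 - 2·(1367/38) = 170.0526.
Flint's profit: 170.0526·(510/19) - 9·(510/19) - 2(510/19)² = 2881.9945.

2881.99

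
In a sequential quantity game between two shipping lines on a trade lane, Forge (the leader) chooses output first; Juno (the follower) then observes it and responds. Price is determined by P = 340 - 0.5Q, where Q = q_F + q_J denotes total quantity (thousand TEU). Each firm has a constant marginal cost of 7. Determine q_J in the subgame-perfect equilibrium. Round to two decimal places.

Solve by backward induction. Given q_F, the follower Juno maximises π_J = (340 - (1/2)q_F - (1/2)q_J)q_J - 7q_J.
∂π_J/∂q_J = 333 - (1/2)q_F - q_J = 0 gives the reaction function q_J = (333 - (1/2)q_F).
Forge substitutes q_J(q_F) into its own profit: π_F = q_F(340 - (1/2)q_F - (333 - (1/2)q_F)/2) - 7q_F = (347/2 - (1/4)q_F)q_F - 7q_F.
The leader's first-order condition 333/2 - (1/2)q_F = 0 yields q_F = 333.
Then q_J = (333 - (1/2)·333) = 333/2.

166.50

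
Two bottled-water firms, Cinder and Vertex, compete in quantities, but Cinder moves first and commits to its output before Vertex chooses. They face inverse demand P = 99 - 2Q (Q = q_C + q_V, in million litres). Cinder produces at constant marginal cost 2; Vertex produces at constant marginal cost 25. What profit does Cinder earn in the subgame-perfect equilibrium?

The follower Vertex best-responds to any q_C: π_V = (99 - 2Q)q_V - 25q_V.
Setting the follower's marginal profit to zero, 74 - 2q_C - 4q_V = 0, i.e. q_V = (74 - 2q_C)/4.
The leader anticipates this reaction. Substituting into P = 99 - 2Q gives P = 62 - q_C, so π_C = (62 - q_C)q_C - 2q_C.
Leader FOC: 60 - 2q_C = 0, so q_C = 30.
Then q_V = (74 - 2·30)/4 = 7/2.
Price P = 99 - 2·(67/2) = 32.
Cinder's profit: (32 - 2)·30 = 900.

900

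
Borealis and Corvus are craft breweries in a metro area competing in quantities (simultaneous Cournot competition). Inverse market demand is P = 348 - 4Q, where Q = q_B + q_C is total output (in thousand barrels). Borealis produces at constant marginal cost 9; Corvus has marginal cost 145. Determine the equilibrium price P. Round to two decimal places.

167.33

Borealis's profit: π_B = (348 - 4Q)q_B - (9q_B). Setting ∂π_B/∂q_B = 0: 339 - 8q_B - 4(q_C) = 0.
Corvus's profit: π_C = (348 - 4Q)q_C - (145q_C). Setting ∂π_C/∂q_C = 0: 203 - 8q_C - 4(q_B) = 0.
Best responses: q_B = (339 - 4q_C)/8, q_C = (203 - 4q_B)/8.
Solving the pair: q_B = 475/12, q_C = 67/12.
Total output Q = 271/6, so price P = 348 - 4·(271/6) = 502/3.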